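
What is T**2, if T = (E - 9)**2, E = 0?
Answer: 6561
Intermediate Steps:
T = 81 (T = (0 - 9)**2 = (-9)**2 = 81)
T**2 = 81**2 = 6561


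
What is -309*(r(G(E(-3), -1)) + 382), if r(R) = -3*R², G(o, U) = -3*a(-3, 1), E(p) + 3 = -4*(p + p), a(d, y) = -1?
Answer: -109695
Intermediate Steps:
E(p) = -3 - 8*p (E(p) = -3 - 4*(p + p) = -3 - 8*p)
G(o, U) = 3 (G(o, U) = -3*(-1) = 3)
-309*(r(G(E(-3), -1)) + 382) = -309*(-3*3² + 382) = -309*(-3*9 + 382) = -309*(-27 + 382) = -309*355 = -109695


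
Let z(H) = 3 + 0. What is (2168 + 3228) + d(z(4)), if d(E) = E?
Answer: 5399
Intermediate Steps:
z(H) = 3
(2168 + 3228) + d(z(4)) = (2168 + 3228) + 3 = 5396 + 3 = 5399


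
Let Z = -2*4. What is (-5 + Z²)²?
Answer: 3481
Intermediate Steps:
Z = -8
(-5 + Z²)² = (-5 + (-8)²)² = (-5 + 64)² = 59² = 3481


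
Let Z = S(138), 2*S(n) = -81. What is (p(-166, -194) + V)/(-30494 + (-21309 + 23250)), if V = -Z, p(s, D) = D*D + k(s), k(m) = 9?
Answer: -75371/57106 ≈ -1.3198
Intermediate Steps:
S(n) = -81/2 (S(n) = (½)*(-81) = -81/2)
Z = -81/2 ≈ -40.500
p(s, D) = 9 + D² (p(s, D) = D*D + 9 = D² + 9 = 9 + D²)
V = 81/2 (V = -1*(-81/2) = 81/2 ≈ 40.500)
(p(-166, -194) + V)/(-30494 + (-21309 + 23250)) = ((9 + (-194)²) + 81/2)/(-30494 + (-21309 + 23250)) = ((9 + 37636) + 81/2)/(-30494 + 1941) = (37645 + 81/2)/(-28553) = (75371/2)*(-1/28553) = -75371/57106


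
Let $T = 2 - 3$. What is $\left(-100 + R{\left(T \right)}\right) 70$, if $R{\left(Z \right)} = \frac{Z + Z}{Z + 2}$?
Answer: $-7140$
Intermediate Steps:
$T = -1$
$R{\left(Z \right)} = \frac{2 Z}{2 + Z}$
$\left(-100 + R{\left(T \right)}\right) 70 = \left(-100 + 2 \left(-1\right) \frac{1}{2 - 1}\right) 70 = \left(-100 + 2 \left(-1\right) 1^{-1}\right) 70 = \left(-100 + 2 \left(-1\right) 1\right) 70 = \left(-100 - 2\right) 70 = \left(-102\right) 70 = -7140$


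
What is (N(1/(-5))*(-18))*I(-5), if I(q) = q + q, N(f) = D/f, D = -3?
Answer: 2700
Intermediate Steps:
N(f) = -3/f
I(q) = 2*q
(N(1/(-5))*(-18))*I(-5) = (-3/(1/(-5))*(-18))*(2*(-5)) = (-3/(-⅕)*(-18))*(-10) = (-3*(-5)*(-18))*(-10) = (15*(-18))*(-10) = -270*(-10) = 2700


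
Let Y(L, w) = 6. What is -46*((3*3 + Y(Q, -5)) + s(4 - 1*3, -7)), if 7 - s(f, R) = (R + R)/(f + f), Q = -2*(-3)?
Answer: -1334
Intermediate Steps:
Q = 6
s(f, R) = 7 - R/f (s(f, R) = 7 - (R + R)/(f + f) = 7 - 2*R/(2*f) = 7 - 2*R*1/(2*f) = 7 - R/f)
-46*((3*3 + Y(Q, -5)) + s(4 - 1*3, -7)) = -46*((3*3 + 6) + (7 - 1*(-7)/(4 - 1*3))) = -46*((9 + 6) + (7 - 1*(-7)/(4 - 3))) = -46*(15 + (7 - 1*(-7)/1)) = -46*(15 + (7 - 1*(-7)*1)) = -46*(15 + (7 + 7)) = -46*(15 + 14) = -46*29 = -1334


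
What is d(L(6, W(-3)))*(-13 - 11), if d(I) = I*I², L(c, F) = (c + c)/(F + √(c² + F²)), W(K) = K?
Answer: 1536/(1 - √5)³ ≈ -813.33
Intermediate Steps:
L(c, F) = 2*c/(F + √(F² + c²)) (L(c, F) = (2*c)/(F + √(F² + c²)) = 2*c/(F + √(F² + c²)))
d(I) = I³
d(L(6, W(-3)))*(-13 - 11) = (2*6/(-3 + √((-3)² + 6²)))³*(-13 - 11) = (2*6/(-3 + √(9 + 36)))³*(-24) = (2*6/(-3 + √45))³*(-24) = (2*6/(-3 + 3*√5))³*(-24) = (12/(-3 + 3*√5))³*(-24) = (1728/(-3 + 3*√5)³)*(-24) = -41472/(-3 + 3*√5)³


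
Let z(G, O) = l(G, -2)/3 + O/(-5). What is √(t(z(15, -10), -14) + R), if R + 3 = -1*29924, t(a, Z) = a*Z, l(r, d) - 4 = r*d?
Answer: I*√268503/3 ≈ 172.72*I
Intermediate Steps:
l(r, d) = 4 + d*r (l(r, d) = 4 + r*d = 4 + d*r)
z(G, O) = 4/3 - 2*G/3 - O/5 (z(G, O) = (4 - 2*G)/3 + O/(-5) = (4 - 2*G)*(⅓) + O*(-⅕) = (4/3 - 2*G/3) - O/5 = 4/3 - 2*G/3 - O/5)
t(a, Z) = Z*a
R = -29927 (R = -3 - 1*29924 = -3 - 29924 = -29927)
√(t(z(15, -10), -14) + R) = √(-14*(4/3 - ⅔*15 - ⅕*(-10)) - 29927) = √(-14*(4/3 - 10 + 2) - 29927) = √(-14*(-20/3) - 29927) = √(280/3 - 29927) = √(-89501/3) = I*√268503/3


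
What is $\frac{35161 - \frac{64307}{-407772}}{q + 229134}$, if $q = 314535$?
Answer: $\frac{14337735599}{221692995468} \approx 0.064674$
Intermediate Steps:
$\frac{35161 - \frac{64307}{-407772}}{q + 229134} = \frac{35161 - \frac{64307}{-407772}}{314535 + 229134} = \frac{35161 - - \frac{64307}{407772}}{543669} = \left(35161 + \frac{64307}{407772}\right) \frac{1}{543669} = \frac{14337735599}{407772} \cdot \frac{1}{543669} = \frac{14337735599}{221692995468}$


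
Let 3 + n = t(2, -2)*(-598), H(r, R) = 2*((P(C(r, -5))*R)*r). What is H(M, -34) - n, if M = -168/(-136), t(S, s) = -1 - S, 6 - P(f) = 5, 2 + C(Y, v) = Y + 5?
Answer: -1875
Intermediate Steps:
C(Y, v) = 3 + Y (C(Y, v) = -2 + (Y + 5) = -2 + (5 + Y) = 3 + Y)
P(f) = 1 (P(f) = 6 - 1*5 = 6 - 5 = 1)
M = 21/17 (M = -168*(-1/136) = 21/17 ≈ 1.2353)
H(r, R) = 2*R*r (H(r, R) = 2*((1*R)*r) = 2*(R*r) = 2*R*r)
n = 1791 (n = -3 + (-1 - 1*2)*(-598) = -3 + (-1 - 2)*(-598) = -3 - 3*(-598) = -3 + 1794 = 1791)
H(M, -34) - n = 2*(-34)*(21/17) - 1*1791 = -84 - 1791 = -1875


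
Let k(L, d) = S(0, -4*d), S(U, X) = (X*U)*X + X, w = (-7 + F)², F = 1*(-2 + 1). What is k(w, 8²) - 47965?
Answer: -48221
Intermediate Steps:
F = -1 (F = 1*(-1) = -1)
w = 64 (w = (-7 - 1)² = (-8)² = 64)
S(U, X) = X + U*X² (S(U, X) = (U*X)*X + X = U*X² + X = X + U*X²)
k(L, d) = -4*d (k(L, d) = (-4*d)*(1 + 0*(-4*d)) = (-4*d)*(1 + 0) = -4*d*1 = -4*d)
k(w, 8²) - 47965 = -4*8² - 47965 = -4*64 - 47965 = -256 - 47965 = -48221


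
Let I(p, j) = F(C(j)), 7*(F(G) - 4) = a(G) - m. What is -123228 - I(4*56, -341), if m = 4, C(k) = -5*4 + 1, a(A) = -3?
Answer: -123231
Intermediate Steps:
C(k) = -19 (C(k) = -20 + 1 = -19)
F(G) = 3 (F(G) = 4 + (-3 - 1*4)/7 = 4 + (-3 - 4)/7 = 4 + (1/7)*(-7) = 4 - 1 = 3)
I(p, j) = 3
-123228 - I(4*56, -341) = -123228 - 1*3 = -123228 - 3 = -123231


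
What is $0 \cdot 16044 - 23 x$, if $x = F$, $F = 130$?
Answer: $-2990$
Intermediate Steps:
$x = 130$
$0 \cdot 16044 - 23 x = 0 \cdot 16044 - 23 \cdot 130 = 0 - 2990 = -2990$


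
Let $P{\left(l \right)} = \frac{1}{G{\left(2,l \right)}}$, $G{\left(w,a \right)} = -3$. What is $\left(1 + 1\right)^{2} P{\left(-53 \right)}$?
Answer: $- \frac{4}{3} \approx -1.3333$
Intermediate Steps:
$P{\left(l \right)} = - \frac{1}{3}$ ($P{\left(l \right)} = \frac{1}{-3} = - \frac{1}{3}$)
$\left(1 + 1\right)^{2} P{\left(-53 \right)} = \left(1 + 1\right)^{2} \left(- \frac{1}{3}\right) = 2^{2} \left(- \frac{1}{3}\right) = 4 \left(- \frac{1}{3}\right) = - \frac{4}{3}$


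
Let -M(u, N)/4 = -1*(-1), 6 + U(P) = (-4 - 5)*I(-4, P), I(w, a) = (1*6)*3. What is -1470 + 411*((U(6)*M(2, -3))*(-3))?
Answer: -830046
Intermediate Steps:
I(w, a) = 18 (I(w, a) = 6*3 = 18)
U(P) = -168 (U(P) = -6 + (-4 - 5)*18 = -6 - 9*18 = -6 - 162 = -168)
M(u, N) = -4 (M(u, N) = -(-4)*(-1) = -4*1 = -4)
-1470 + 411*((U(6)*M(2, -3))*(-3)) = -1470 + 411*(-168*(-4)*(-3)) = -1470 + 411*(672*(-3)) = -1470 + 411*(-2016) = -1470 - 828576 = -830046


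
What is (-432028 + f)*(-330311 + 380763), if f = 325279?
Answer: -5385700548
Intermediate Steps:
(-432028 + f)*(-330311 + 380763) = (-432028 + 325279)*(-330311 + 380763) = -106749*50452 = -5385700548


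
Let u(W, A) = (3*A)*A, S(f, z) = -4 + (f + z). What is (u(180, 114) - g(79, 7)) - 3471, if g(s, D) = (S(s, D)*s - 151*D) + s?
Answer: 30017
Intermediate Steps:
S(f, z) = -4 + f + z
u(W, A) = 3*A**2
g(s, D) = s - 151*D + s*(-4 + D + s) (g(s, D) = ((-4 + s + D)*s - 151*D) + s = ((-4 + D + s)*s - 151*D) + s = (s*(-4 + D + s) - 151*D) + s = (-151*D + s*(-4 + D + s)) + s = s - 151*D + s*(-4 + D + s))
(u(180, 114) - g(79, 7)) - 3471 = (3*114**2 - (79 - 151*7 + 79*(-4 + 7 + 79))) - 3471 = (3*12996 - (79 - 1057 + 79*82)) - 3471 = (38988 - (79 - 1057 + 6478)) - 3471 = (38988 - 1*5500) - 3471 = (38988 - 5500) - 3471 = 33488 - 3471 = 30017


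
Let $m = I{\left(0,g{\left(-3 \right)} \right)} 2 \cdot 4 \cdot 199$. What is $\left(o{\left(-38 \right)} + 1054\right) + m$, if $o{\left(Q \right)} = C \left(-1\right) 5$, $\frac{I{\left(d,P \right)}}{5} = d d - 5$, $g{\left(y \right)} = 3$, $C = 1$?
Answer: $-38751$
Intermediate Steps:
$I{\left(d,P \right)} = -25 + 5 d^{2}$ ($I{\left(d,P \right)} = 5 \left(d d - 5\right) = 5 \left(d^{2} - 5\right) = 5 \left(-5 + d^{2}\right) = -25 + 5 d^{2}$)
$o{\left(Q \right)} = -5$ ($o{\left(Q \right)} = 1 \left(-1\right) 5 = \left(-1\right) 5 = -5$)
$m = -39800$ ($m = \left(-25 + 5 \cdot 0^{2}\right) 2 \cdot 4 \cdot 199 = \left(-25 + 5 \cdot 0\right) 2 \cdot 4 \cdot 199 = \left(-25 + 0\right) 2 \cdot 4 \cdot 199 = \left(-25\right) 2 \cdot 4 \cdot 199 = \left(-50\right) 4 \cdot 199 = \left(-200\right) 199 = -39800$)
$\left(o{\left(-38 \right)} + 1054\right) + m = \left(-5 + 1054\right) - 39800 = 1049 - 39800 = -38751$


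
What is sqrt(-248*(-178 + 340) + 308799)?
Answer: 3*sqrt(29847) ≈ 518.29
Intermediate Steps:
sqrt(-248*(-178 + 340) + 308799) = sqrt(-248*162 + 308799) = sqrt(-40176 + 308799) = sqrt(268623) = 3*sqrt(29847)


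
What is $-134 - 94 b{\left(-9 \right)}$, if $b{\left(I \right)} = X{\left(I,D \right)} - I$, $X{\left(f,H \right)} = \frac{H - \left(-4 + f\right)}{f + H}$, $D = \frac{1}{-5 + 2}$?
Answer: $- \frac{5967}{7} \approx -852.43$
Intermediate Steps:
$D = - \frac{1}{3}$ ($D = \frac{1}{-3} = - \frac{1}{3} \approx -0.33333$)
$X{\left(f,H \right)} = \frac{4 + H - f}{H + f}$
$b{\left(I \right)} = - I + \frac{\frac{11}{3} - I}{- \frac{1}{3} + I}$ ($b{\left(I \right)} = \frac{4 - \frac{1}{3} - I}{- \frac{1}{3} + I} - I = \frac{\frac{11}{3} - I}{- \frac{1}{3} + I} - I = - I + \frac{\frac{11}{3} - I}{- \frac{1}{3} + I}$)
$-134 - 94 b{\left(-9 \right)} = -134 - 94 \frac{11 - 3 \left(-9\right)^{2} - -18}{-1 + 3 \left(-9\right)} = -134 - 94 \frac{11 - 243 + 18}{-1 - 27} = -134 - 94 \frac{11 - 243 + 18}{-28} = -134 - 94 \left(\left(- \frac{1}{28}\right) \left(-214\right)\right) = -134 - \frac{5029}{7} = - \frac{5967}{7}$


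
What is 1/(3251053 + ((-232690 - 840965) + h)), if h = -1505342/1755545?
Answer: 1755545/3822518666568 ≈ 4.5926e-7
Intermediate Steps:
h = -1505342/1755545 (h = -1505342*1/1755545 = -1505342/1755545 ≈ -0.85748)
1/(3251053 + ((-232690 - 840965) + h)) = 1/(3251053 + ((-232690 - 840965) - 1505342/1755545)) = 1/(3251053 + (-1073655 - 1505342/1755545)) = 1/(3251053 - 1884851172317/1755545) = 1/(3822518666568/1755545) = 1755545/3822518666568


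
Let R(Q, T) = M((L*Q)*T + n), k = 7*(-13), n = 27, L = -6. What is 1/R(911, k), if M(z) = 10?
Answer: ⅒ ≈ 0.10000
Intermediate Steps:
k = -91
R(Q, T) = 10
1/R(911, k) = 1/10 = ⅒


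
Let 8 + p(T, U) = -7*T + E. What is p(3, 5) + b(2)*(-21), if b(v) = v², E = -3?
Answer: -116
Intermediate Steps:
p(T, U) = -11 - 7*T (p(T, U) = -8 + (-7*T - 3) = -8 + (-3 - 7*T) = -11 - 7*T)
p(3, 5) + b(2)*(-21) = (-11 - 7*3) + 2²*(-21) = (-11 - 21) + 4*(-21) = -32 - 84 = -116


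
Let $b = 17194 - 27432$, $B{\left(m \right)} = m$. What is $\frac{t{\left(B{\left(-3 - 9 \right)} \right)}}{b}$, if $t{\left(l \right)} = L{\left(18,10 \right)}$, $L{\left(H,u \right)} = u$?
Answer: $- \frac{5}{5119} \approx -0.00097675$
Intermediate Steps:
$t{\left(l \right)} = 10$
$b = -10238$ ($b = 17194 - 27432 = -10238$)
$\frac{t{\left(B{\left(-3 - 9 \right)} \right)}}{b} = \frac{10}{-10238} = 10 \left(- \frac{1}{10238}\right) = - \frac{5}{5119}$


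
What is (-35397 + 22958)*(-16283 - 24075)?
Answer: 502013162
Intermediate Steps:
(-35397 + 22958)*(-16283 - 24075) = -12439*(-40358) = 502013162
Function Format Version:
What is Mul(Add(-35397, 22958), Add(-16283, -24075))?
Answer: 502013162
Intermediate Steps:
Mul(Add(-35397, 22958), Add(-16283, -24075)) = Mul(-12439, -40358) = 502013162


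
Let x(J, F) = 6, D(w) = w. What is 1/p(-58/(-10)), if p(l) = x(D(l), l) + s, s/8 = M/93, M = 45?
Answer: 31/306 ≈ 0.10131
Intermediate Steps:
s = 120/31 (s = 8*(45/93) = 8*(45*(1/93)) = 8*(15/31) = 120/31 ≈ 3.8710)
p(l) = 306/31 (p(l) = 6 + 120/31 = 306/31)
1/p(-58/(-10)) = 1/(306/31) = 31/306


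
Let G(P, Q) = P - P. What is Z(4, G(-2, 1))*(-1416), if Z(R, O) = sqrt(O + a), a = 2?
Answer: -1416*sqrt(2) ≈ -2002.5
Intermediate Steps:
G(P, Q) = 0
Z(R, O) = sqrt(2 + O) (Z(R, O) = sqrt(O + 2) = sqrt(2 + O))
Z(4, G(-2, 1))*(-1416) = sqrt(2 + 0)*(-1416) = sqrt(2)*(-1416) = -1416*sqrt(2)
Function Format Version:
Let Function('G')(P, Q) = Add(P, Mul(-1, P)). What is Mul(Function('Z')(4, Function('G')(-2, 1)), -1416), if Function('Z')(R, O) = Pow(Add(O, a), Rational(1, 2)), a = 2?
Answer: Mul(-1416, Pow(2, Rational(1, 2))) ≈ -2002.5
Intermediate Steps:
Function('G')(P, Q) = 0
Function('Z')(R, O) = Pow(Add(2, O), Rational(1, 2)) (Function('Z')(R, O) = Pow(Add(O, 2), Rational(1, 2)) = Pow(Add(2, O), Rational(1, 2)))
Mul(Function('Z')(4, Function('G')(-2, 1)), -1416) = Mul(Pow(Add(2, 0), Rational(1, 2)), -1416) = Mul(Pow(2, Rational(1, 2)), -1416) = Mul(-1416, Pow(2, Rational(1, 2)))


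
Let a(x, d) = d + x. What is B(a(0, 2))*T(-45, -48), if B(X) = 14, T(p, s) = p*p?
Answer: 28350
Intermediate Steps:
T(p, s) = p²
B(a(0, 2))*T(-45, -48) = 14*(-45)² = 14*2025 = 28350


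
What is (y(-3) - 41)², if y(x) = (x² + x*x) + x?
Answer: 676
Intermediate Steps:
y(x) = x + 2*x² (y(x) = (x² + x²) + x = 2*x² + x = x + 2*x²)
(y(-3) - 41)² = (-3*(1 + 2*(-3)) - 41)² = (-3*(1 - 6) - 41)² = (-3*(-5) - 41)² = (15 - 41)² = (-26)² = 676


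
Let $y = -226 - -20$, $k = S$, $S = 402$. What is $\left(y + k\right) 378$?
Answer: $74088$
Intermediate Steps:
$k = 402$
$y = -206$ ($y = -226 + 20 = -206$)
$\left(y + k\right) 378 = \left(-206 + 402\right) 378 = 196 \cdot 378 = 74088$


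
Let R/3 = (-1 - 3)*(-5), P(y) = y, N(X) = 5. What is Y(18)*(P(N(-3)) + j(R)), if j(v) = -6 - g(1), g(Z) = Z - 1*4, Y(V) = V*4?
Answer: 144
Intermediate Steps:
Y(V) = 4*V
g(Z) = -4 + Z (g(Z) = Z - 4 = -4 + Z)
R = 60 (R = 3*((-1 - 3)*(-5)) = 3*(-4*(-5)) = 3*20 = 60)
j(v) = -3 (j(v) = -6 - (-4 + 1) = -6 - 1*(-3) = -6 + 3 = -3)
Y(18)*(P(N(-3)) + j(R)) = (4*18)*(5 - 3) = 72*2 = 144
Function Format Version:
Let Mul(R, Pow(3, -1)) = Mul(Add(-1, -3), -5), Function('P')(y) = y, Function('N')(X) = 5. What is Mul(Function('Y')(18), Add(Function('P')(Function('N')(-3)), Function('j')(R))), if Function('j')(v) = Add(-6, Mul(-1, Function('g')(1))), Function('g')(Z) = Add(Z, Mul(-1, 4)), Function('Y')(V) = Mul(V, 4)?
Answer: 144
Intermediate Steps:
Function('Y')(V) = Mul(4, V)
Function('g')(Z) = Add(-4, Z) (Function('g')(Z) = Add(Z, -4) = Add(-4, Z))
R = 60 (R = Mul(3, Mul(Add(-1, -3), -5)) = Mul(3, Mul(-4, -5)) = Mul(3, 20) = 60)
Function('j')(v) = -3 (Function('j')(v) = Add(-6, Mul(-1, Add(-4, 1))) = Add(-6, Mul(-1, -3)) = Add(-6, 3) = -3)
Mul(Function('Y')(18), Add(Function('P')(Function('N')(-3)), Function('j')(R))) = Mul(Mul(4, 18), Add(5, -3)) = Mul(72, 2) = 144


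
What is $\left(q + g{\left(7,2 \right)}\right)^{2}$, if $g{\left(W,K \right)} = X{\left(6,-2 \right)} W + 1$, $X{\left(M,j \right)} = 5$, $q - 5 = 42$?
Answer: $6889$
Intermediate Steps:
$q = 47$ ($q = 5 + 42 = 47$)
$g{\left(W,K \right)} = 1 + 5 W$ ($g{\left(W,K \right)} = 5 W + 1 = 1 + 5 W$)
$\left(q + g{\left(7,2 \right)}\right)^{2} = \left(47 + \left(1 + 5 \cdot 7\right)\right)^{2} = \left(47 + \left(1 + 35\right)\right)^{2} = \left(47 + 36\right)^{2} = 83^{2} = 6889$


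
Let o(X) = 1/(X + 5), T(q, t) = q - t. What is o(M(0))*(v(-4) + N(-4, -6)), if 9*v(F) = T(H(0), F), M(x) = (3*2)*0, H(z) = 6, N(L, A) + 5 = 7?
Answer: 28/45 ≈ 0.62222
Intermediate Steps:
N(L, A) = 2 (N(L, A) = -5 + 7 = 2)
M(x) = 0 (M(x) = 6*0 = 0)
v(F) = ⅔ - F/9 (v(F) = (6 - F)/9 = ⅔ - F/9)
o(X) = 1/(5 + X)
o(M(0))*(v(-4) + N(-4, -6)) = ((⅔ - ⅑*(-4)) + 2)/(5 + 0) = ((⅔ + 4/9) + 2)/5 = (10/9 + 2)/5 = (⅕)*(28/9) = 28/45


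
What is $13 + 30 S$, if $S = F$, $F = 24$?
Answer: $733$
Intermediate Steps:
$S = 24$
$13 + 30 S = 13 + 30 \cdot 24 = 13 + 720 = 733$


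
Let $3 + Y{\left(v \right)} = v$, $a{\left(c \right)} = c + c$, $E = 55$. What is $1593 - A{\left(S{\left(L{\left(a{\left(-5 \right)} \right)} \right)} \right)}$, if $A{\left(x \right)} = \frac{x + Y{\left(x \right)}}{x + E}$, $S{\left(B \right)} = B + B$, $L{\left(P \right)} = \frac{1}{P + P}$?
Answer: $\frac{874589}{549} \approx 1593.1$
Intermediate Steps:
$a{\left(c \right)} = 2 c$
$L{\left(P \right)} = \frac{1}{2 P}$
$Y{\left(v \right)} = -3 + v$
$S{\left(B \right)} = 2 B$
$A{\left(x \right)} = \frac{-3 + 2 x}{55 + x}$ ($A{\left(x \right)} = \frac{x + \left(-3 + x\right)}{x + 55} = \frac{-3 + 2 x}{55 + x}$)
$1593 - A{\left(S{\left(L{\left(a{\left(-5 \right)} \right)} \right)} \right)} = 1593 - \frac{-3 + 2 \cdot 2 \frac{1}{2 \cdot 2 \left(-5\right)}}{55 + 2 \frac{1}{2 \cdot 2 \left(-5\right)}} = 1593 - \frac{-3 + 2 \cdot 2 \frac{1}{2 \left(-10\right)}}{55 + 2 \frac{1}{2 \left(-10\right)}} = 1593 - \frac{-3 + 2 \cdot 2 \cdot \frac{1}{2} \left(- \frac{1}{10}\right)}{55 + 2 \cdot \frac{1}{2} \left(- \frac{1}{10}\right)} = 1593 - \frac{-3 + 2 \cdot 2 \left(- \frac{1}{20}\right)}{55 + 2 \left(- \frac{1}{20}\right)} = 1593 - \frac{-3 + 2 \left(- \frac{1}{10}\right)}{55 - \frac{1}{10}} = 1593 - \frac{-3 - \frac{1}{5}}{\frac{549}{10}} = 1593 - \frac{10}{549} \left(- \frac{16}{5}\right) = 1593 - - \frac{32}{549} = 1593 + \frac{32}{549} = \frac{874589}{549}$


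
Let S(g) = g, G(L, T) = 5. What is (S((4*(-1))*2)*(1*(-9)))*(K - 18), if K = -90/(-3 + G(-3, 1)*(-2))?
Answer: -10368/13 ≈ -797.54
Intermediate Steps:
K = 90/13 (K = -90/(-3 + 5*(-2)) = -90/(-3 - 10) = -90/(-13) = -90*(-1/13) = 90/13 ≈ 6.9231)
(S((4*(-1))*2)*(1*(-9)))*(K - 18) = (((4*(-1))*2)*(1*(-9)))*(90/13 - 18) = (-4*2*(-9))*(-144/13) = -8*(-9)*(-144/13) = 72*(-144/13) = -10368/13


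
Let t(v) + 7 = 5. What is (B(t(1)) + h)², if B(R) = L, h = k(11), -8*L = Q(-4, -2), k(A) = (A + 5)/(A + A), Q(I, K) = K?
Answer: 1849/1936 ≈ 0.95506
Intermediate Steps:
t(v) = -2 (t(v) = -7 + 5 = -2)
k(A) = (5 + A)/(2*A) (k(A) = (5 + A)/((2*A)) = (5 + A)*(1/(2*A)) = (5 + A)/(2*A))
L = ¼ (L = -⅛*(-2) = ¼ ≈ 0.25000)
h = 8/11 (h = (½)*(5 + 11)/11 = (½)*(1/11)*16 = 8/11 ≈ 0.72727)
B(R) = ¼
(B(t(1)) + h)² = (¼ + 8/11)² = (43/44)² = 1849/1936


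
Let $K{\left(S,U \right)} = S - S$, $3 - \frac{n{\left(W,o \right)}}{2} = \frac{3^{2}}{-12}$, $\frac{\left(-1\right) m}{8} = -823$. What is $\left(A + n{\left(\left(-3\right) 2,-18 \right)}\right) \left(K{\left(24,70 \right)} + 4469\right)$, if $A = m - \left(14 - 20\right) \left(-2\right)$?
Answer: $\frac{58807571}{2} \approx 2.9404 \cdot 10^{7}$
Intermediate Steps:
$m = 6584$ ($m = \left(-8\right) \left(-823\right) = 6584$)
$A = 6572$ ($A = 6584 - \left(14 - 20\right) \left(-2\right) = 6584 - \left(-6\right) \left(-2\right) = 6584 - 12 = 6572$)
$n{\left(W,o \right)} = \frac{15}{2}$ ($n{\left(W,o \right)} = 6 - 2 \frac{3^{2}}{-12} = 6 - 2 \cdot 9 \left(- \frac{1}{12}\right) = 6 - - \frac{3}{2} = 6 + \frac{3}{2} = \frac{15}{2}$)
$K{\left(S,U \right)} = 0$
$\left(A + n{\left(\left(-3\right) 2,-18 \right)}\right) \left(K{\left(24,70 \right)} + 4469\right) = \left(6572 + \frac{15}{2}\right) \left(0 + 4469\right) = \frac{13159}{2} \cdot 4469 = \frac{58807571}{2}$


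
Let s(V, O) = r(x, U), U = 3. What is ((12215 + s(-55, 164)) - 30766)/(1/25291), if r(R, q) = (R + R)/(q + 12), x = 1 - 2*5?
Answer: -2346018451/5 ≈ -4.6920e+8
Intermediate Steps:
x = -9 (x = 1 - 10 = -9)
r(R, q) = 2*R/(12 + q) (r(R, q) = (2*R)/(12 + q) = 2*R/(12 + q))
s(V, O) = -6/5 (s(V, O) = 2*(-9)/(12 + 3) = 2*(-9)/15 = 2*(-9)*(1/15) = -6/5)
((12215 + s(-55, 164)) - 30766)/(1/25291) = ((12215 - 6/5) - 30766)/(1/25291) = (61069/5 - 30766)/(1/25291) = -92761/5*25291 = -2346018451/5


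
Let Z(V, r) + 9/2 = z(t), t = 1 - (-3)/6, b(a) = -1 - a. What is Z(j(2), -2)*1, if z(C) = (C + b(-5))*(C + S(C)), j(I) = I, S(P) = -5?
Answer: -95/4 ≈ -23.750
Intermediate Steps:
t = 3/2 (t = 1 - (-3)/6 = 1 - 1*(-1/2) = 1 + 1/2 = 3/2 ≈ 1.5000)
z(C) = (-5 + C)*(4 + C) (z(C) = (C + (-1 - 1*(-5)))*(C - 5) = (C + (-1 + 5))*(-5 + C) = (C + 4)*(-5 + C) = (4 + C)*(-5 + C) = (-5 + C)*(4 + C))
Z(V, r) = -95/4 (Z(V, r) = -9/2 + (-20 + (3/2)**2 - 1*3/2) = -9/2 + (-20 + 9/4 - 3/2) = -9/2 - 77/4 = -95/4)
Z(j(2), -2)*1 = -95/4*1 = -95/4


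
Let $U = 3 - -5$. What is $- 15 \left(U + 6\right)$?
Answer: $-210$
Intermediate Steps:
$U = 8$ ($U = 3 + 5 = 8$)
$- 15 \left(U + 6\right) = - 15 \left(8 + 6\right) = \left(-15\right) 14 = -210$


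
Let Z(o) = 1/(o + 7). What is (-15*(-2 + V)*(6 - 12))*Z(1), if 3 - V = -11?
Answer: 135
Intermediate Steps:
V = 14 (V = 3 - 1*(-11) = 3 + 11 = 14)
Z(o) = 1/(7 + o)
(-15*(-2 + V)*(6 - 12))*Z(1) = (-15*(-2 + 14)*(6 - 12))/(7 + 1) = -180*(-6)/8 = -15*(-72)*(⅛) = 1080*(⅛) = 135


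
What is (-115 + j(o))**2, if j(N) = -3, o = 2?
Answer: 13924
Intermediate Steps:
(-115 + j(o))**2 = (-115 - 3)**2 = (-118)**2 = 13924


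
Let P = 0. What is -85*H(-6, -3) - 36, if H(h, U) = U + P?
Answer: 219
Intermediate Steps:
H(h, U) = U (H(h, U) = U + 0 = U)
-85*H(-6, -3) - 36 = -85*(-3) - 36 = 255 - 36 = 219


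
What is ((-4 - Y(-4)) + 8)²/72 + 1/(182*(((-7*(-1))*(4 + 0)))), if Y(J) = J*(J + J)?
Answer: 499417/45864 ≈ 10.889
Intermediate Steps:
Y(J) = 2*J² (Y(J) = J*(2*J) = 2*J²)
((-4 - Y(-4)) + 8)²/72 + 1/(182*(((-7*(-1))*(4 + 0)))) = ((-4 - 2*(-4)²) + 8)²/72 + 1/(182*(((-7*(-1))*(4 + 0)))) = ((-4 - 2*16) + 8)²*(1/72) + 1/(182*((7*4))) = ((-4 - 1*32) + 8)²*(1/72) + (1/182)/28 = ((-4 - 32) + 8)²*(1/72) + (1/182)*(1/28) = (-36 + 8)²*(1/72) + 1/5096 = (-28)²*(1/72) + 1/5096 = 784*(1/72) + 1/5096 = 98/9 + 1/5096 = 499417/45864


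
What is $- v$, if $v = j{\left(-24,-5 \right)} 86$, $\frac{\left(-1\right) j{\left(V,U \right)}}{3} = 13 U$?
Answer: $-16770$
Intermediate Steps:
$j{\left(V,U \right)} = - 39 U$ ($j{\left(V,U \right)} = - 3 \cdot 13 U = - 39 U$)
$v = 16770$ ($v = \left(-39\right) \left(-5\right) 86 = 195 \cdot 86 = 16770$)
$- v = \left(-1\right) 16770 = -16770$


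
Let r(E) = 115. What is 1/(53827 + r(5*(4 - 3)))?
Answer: 1/53942 ≈ 1.8538e-5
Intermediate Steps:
1/(53827 + r(5*(4 - 3))) = 1/(53827 + 115) = 1/53942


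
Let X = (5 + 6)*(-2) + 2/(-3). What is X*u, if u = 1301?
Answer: -88468/3 ≈ -29489.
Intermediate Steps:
X = -68/3 (X = 11*(-2) + 2*(-1/3) = -22 - 2/3 = -68/3 ≈ -22.667)
X*u = -68/3*1301 = -88468/3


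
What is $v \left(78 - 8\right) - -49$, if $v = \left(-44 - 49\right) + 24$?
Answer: $-4781$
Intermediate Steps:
$v = -69$ ($v = -93 + 24 = -69$)
$v \left(78 - 8\right) - -49 = - 69 \left(78 - 8\right) - -49 = \left(-69\right) 70 + \left(-4 + 53\right) = -4830 + 49 = -4781$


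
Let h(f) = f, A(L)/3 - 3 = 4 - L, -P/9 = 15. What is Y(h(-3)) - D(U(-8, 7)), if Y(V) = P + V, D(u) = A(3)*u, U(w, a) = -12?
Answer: 6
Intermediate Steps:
P = -135 (P = -9*15 = -135)
A(L) = 21 - 3*L (A(L) = 9 + 3*(4 - L) = 9 + (12 - 3*L) = 21 - 3*L)
D(u) = 12*u (D(u) = (21 - 3*3)*u = (21 - 9)*u = 12*u)
Y(V) = -135 + V
Y(h(-3)) - D(U(-8, 7)) = (-135 - 3) - 12*(-12) = -138 - 1*(-144) = -138 + 144 = 6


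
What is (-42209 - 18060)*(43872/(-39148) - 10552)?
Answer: 6224786752448/9787 ≈ 6.3603e+8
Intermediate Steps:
(-42209 - 18060)*(43872/(-39148) - 10552) = -60269*(43872*(-1/39148) - 10552) = -60269*(-10968/9787 - 10552) = -60269*(-103283392/9787) = 6224786752448/9787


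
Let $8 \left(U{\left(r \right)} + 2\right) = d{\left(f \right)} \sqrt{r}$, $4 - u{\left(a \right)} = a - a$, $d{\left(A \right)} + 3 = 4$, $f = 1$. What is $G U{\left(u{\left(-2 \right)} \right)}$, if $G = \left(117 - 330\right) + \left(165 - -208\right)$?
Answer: $-280$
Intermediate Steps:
$d{\left(A \right)} = 1$ ($d{\left(A \right)} = -3 + 4 = 1$)
$u{\left(a \right)} = 4$ ($u{\left(a \right)} = 4 - \left(a - a\right) = 4 - 0 = 4 + 0 = 4$)
$U{\left(r \right)} = -2 + \frac{\sqrt{r}}{8}$ ($U{\left(r \right)} = -2 + \frac{1 \sqrt{r}}{8} = -2 + \frac{\sqrt{r}}{8}$)
$G = 160$ ($G = -213 + \left(165 + 208\right) = -213 + 373 = 160$)
$G U{\left(u{\left(-2 \right)} \right)} = 160 \left(-2 + \frac{\sqrt{4}}{8}\right) = 160 \left(-2 + \frac{1}{8} \cdot 2\right) = 160 \left(-2 + \frac{1}{4}\right) = 160 \left(- \frac{7}{4}\right) = -280$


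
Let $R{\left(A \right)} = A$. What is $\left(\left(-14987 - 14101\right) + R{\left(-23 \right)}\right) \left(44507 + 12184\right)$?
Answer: $-1650331701$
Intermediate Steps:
$\left(\left(-14987 - 14101\right) + R{\left(-23 \right)}\right) \left(44507 + 12184\right) = \left(\left(-14987 - 14101\right) - 23\right) \left(44507 + 12184\right) = \left(-29088 - 23\right) 56691 = \left(-29111\right) 56691 = -1650331701$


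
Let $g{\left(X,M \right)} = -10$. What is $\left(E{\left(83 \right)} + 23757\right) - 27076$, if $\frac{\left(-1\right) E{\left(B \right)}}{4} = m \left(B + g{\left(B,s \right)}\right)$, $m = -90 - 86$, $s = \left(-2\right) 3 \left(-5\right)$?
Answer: $48073$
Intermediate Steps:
$s = 30$ ($s = \left(-6\right) \left(-5\right) = 30$)
$m = -176$ ($m = -90 - 86 = -176$)
$E{\left(B \right)} = -7040 + 704 B$ ($E{\left(B \right)} = - 4 \left(- 176 \left(B - 10\right)\right) = - 4 \left(- 176 \left(-10 + B\right)\right) = - 4 \left(1760 - 176 B\right) = -7040 + 704 B$)
$\left(E{\left(83 \right)} + 23757\right) - 27076 = \left(\left(-7040 + 704 \cdot 83\right) + 23757\right) - 27076 = \left(\left(-7040 + 58432\right) + 23757\right) - 27076 = \left(51392 + 23757\right) - 27076 = 75149 - 27076 = 48073$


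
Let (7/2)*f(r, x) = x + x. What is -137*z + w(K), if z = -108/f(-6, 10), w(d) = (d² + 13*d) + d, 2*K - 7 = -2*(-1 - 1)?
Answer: 53931/20 ≈ 2696.6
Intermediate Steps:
f(r, x) = 4*x/7 (f(r, x) = 2*(x + x)/7 = 2*(2*x)/7 = 4*x/7)
K = 11/2 (K = 7/2 + (-2*(-1 - 1))/2 = 7/2 + (-2*(-2))/2 = 7/2 + (½)*4 = 7/2 + 2 = 11/2 ≈ 5.5000)
w(d) = d² + 14*d
z = -189/10 (z = -108/((4/7)*10) = -108/40/7 = -108*7/40 = -189/10 ≈ -18.900)
-137*z + w(K) = -137*(-189/10) + 11*(14 + 11/2)/2 = 25893/10 + (11/2)*(39/2) = 25893/10 + 429/4 = 53931/20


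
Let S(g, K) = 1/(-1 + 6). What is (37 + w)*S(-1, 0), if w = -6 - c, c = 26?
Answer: 1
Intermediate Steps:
w = -32 (w = -6 - 1*26 = -6 - 26 = -32)
S(g, K) = 1/5
(37 + w)*S(-1, 0) = (37 - 32)*(1/5) = 5*(1/5) = 1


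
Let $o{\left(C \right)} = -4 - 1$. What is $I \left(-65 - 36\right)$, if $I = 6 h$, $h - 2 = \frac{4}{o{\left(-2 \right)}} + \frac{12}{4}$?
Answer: $- \frac{12726}{5} \approx -2545.2$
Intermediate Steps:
$o{\left(C \right)} = -5$ ($o{\left(C \right)} = -4 - 1 = -5$)
$h = \frac{21}{5}$ ($h = 2 + \left(\frac{4}{-5} + \frac{12}{4}\right) = 2 + \left(4 \left(- \frac{1}{5}\right) + 12 \cdot \frac{1}{4}\right) = 2 + \left(- \frac{4}{5} + 3\right) = 2 + \frac{11}{5} = \frac{21}{5} \approx 4.2$)
$I = \frac{126}{5}$ ($I = 6 \cdot \frac{21}{5} = \frac{126}{5} \approx 25.2$)
$I \left(-65 - 36\right) = \frac{126 \left(-65 - 36\right)}{5} = \frac{126}{5} \left(-101\right) = - \frac{12726}{5}$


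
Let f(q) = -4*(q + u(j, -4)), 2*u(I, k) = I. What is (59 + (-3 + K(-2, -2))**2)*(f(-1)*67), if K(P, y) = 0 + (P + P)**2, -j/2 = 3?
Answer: 244416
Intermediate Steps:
j = -6 (j = -2*3 = -6)
u(I, k) = I/2
f(q) = 12 - 4*q (f(q) = -4*(q + (1/2)*(-6)) = -4*(q - 3) = -4*(-3 + q) = 12 - 4*q)
K(P, y) = 4*P**2 (K(P, y) = 0 + (2*P)**2 = 0 + 4*P**2 = 4*P**2)
(59 + (-3 + K(-2, -2))**2)*(f(-1)*67) = (59 + (-3 + 4*(-2)**2)**2)*((12 - 4*(-1))*67) = (59 + (-3 + 4*4)**2)*((12 + 4)*67) = (59 + (-3 + 16)**2)*(16*67) = (59 + 13**2)*1072 = (59 + 169)*1072 = 228*1072 = 244416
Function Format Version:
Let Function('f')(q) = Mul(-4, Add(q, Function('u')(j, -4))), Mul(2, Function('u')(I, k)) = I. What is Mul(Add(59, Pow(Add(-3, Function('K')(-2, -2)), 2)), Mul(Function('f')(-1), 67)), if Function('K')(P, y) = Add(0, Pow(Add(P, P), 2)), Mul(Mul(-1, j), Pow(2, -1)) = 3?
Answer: 244416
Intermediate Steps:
j = -6 (j = Mul(-2, 3) = -6)
Function('u')(I, k) = Mul(Rational(1, 2), I)
Function('f')(q) = Add(12, Mul(-4, q)) (Function('f')(q) = Mul(-4, Add(q, Mul(Rational(1, 2), -6))) = Mul(-4, Add(q, -3)) = Mul(-4, Add(-3, q)) = Add(12, Mul(-4, q)))
Function('K')(P, y) = Mul(4, Pow(P, 2)) (Function('K')(P, y) = Add(0, Pow(Mul(2, P), 2)) = Add(0, Mul(4, Pow(P, 2))) = Mul(4, Pow(P, 2)))
Mul(Add(59, Pow(Add(-3, Function('K')(-2, -2)), 2)), Mul(Function('f')(-1), 67)) = Mul(Add(59, Pow(Add(-3, Mul(4, Pow(-2, 2))), 2)), Mul(Add(12, Mul(-4, -1)), 67)) = Mul(Add(59, Pow(Add(-3, Mul(4, 4)), 2)), Mul(Add(12, 4), 67)) = Mul(Add(59, Pow(Add(-3, 16), 2)), Mul(16, 67)) = Mul(Add(59, Pow(13, 2)), 1072) = Mul(Add(59, 169), 1072) = Mul(228, 1072) = 244416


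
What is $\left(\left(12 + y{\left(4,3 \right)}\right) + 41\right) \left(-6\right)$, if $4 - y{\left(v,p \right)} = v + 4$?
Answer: $-294$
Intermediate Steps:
$y{\left(v,p \right)} = - v$ ($y{\left(v,p \right)} = 4 - \left(v + 4\right) = 4 - \left(4 + v\right) = - v$)
$\left(\left(12 + y{\left(4,3 \right)}\right) + 41\right) \left(-6\right) = \left(\left(12 - 4\right) + 41\right) \left(-6\right) = \left(8 + 41\right) \left(-6\right) = 49 \left(-6\right) = -294$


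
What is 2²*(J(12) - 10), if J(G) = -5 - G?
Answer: -108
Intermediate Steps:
2²*(J(12) - 10) = 2²*((-5 - 1*12) - 10) = 4*((-5 - 12) - 10) = 4*(-17 - 10) = 4*(-27) = -108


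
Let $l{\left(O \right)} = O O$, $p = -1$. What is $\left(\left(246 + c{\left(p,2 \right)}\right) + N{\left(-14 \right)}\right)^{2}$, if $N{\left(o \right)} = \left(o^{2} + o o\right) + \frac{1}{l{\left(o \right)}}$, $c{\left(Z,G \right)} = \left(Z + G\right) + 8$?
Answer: $\frac{16081536969}{38416} \approx 4.1862 \cdot 10^{5}$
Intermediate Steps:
$l{\left(O \right)} = O^{2}$
$c{\left(Z,G \right)} = 8 + G + Z$ ($c{\left(Z,G \right)} = \left(G + Z\right) + 8 = 8 + G + Z$)
$N{\left(o \right)} = \frac{1}{o^{2}} + 2 o^{2}$ ($N{\left(o \right)} = \left(o^{2} + o o\right) + \frac{1}{o^{2}} = \left(o^{2} + o^{2}\right) + \frac{1}{o^{2}} = 2 o^{2} + \frac{1}{o^{2}} = \frac{1}{o^{2}} + 2 o^{2}$)
$\left(\left(246 + c{\left(p,2 \right)}\right) + N{\left(-14 \right)}\right)^{2} = \left(\left(246 + \left(8 + 2 - 1\right)\right) + \frac{1 + 2 \left(-14\right)^{4}}{196}\right)^{2} = \left(\left(246 + 9\right) + \frac{1 + 2 \cdot 38416}{196}\right)^{2} = \left(255 + \frac{1 + 76832}{196}\right)^{2} = \left(255 + \frac{1}{196} \cdot 76833\right)^{2} = \left(255 + \frac{76833}{196}\right)^{2} = \left(\frac{126813}{196}\right)^{2} = \frac{16081536969}{38416}$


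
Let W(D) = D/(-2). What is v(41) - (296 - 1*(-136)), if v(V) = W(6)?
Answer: -435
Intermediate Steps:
W(D) = -D/2 (W(D) = D*(-½) = -D/2)
v(V) = -3 (v(V) = -½*6 = -3)
v(41) - (296 - 1*(-136)) = -3 - (296 - 1*(-136)) = -3 - (296 + 136) = -3 - 1*432 = -3 - 432 = -435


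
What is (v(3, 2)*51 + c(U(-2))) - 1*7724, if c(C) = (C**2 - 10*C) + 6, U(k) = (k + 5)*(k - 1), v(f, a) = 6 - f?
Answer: -7394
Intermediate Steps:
U(k) = (-1 + k)*(5 + k) (U(k) = (5 + k)*(-1 + k) = (-1 + k)*(5 + k))
c(C) = 6 + C**2 - 10*C
(v(3, 2)*51 + c(U(-2))) - 1*7724 = ((6 - 1*3)*51 + (6 + (-5 + (-2)**2 + 4*(-2))**2 - 10*(-5 + (-2)**2 + 4*(-2)))) - 1*7724 = ((6 - 3)*51 + (6 + (-5 + 4 - 8)**2 - 10*(-5 + 4 - 8))) - 7724 = (3*51 + (6 + (-9)**2 - 10*(-9))) - 7724 = (153 + (6 + 81 + 90)) - 7724 = (153 + 177) - 7724 = 330 - 7724 = -7394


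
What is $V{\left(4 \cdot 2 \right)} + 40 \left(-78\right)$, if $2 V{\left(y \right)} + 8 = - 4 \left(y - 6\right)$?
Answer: $-3128$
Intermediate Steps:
$V{\left(y \right)} = 8 - 2 y$ ($V{\left(y \right)} = -4 + \frac{\left(-4\right) \left(y - 6\right)}{2} = -4 + \frac{\left(-4\right) \left(-6 + y\right)}{2} = -4 + \frac{24 - 4 y}{2} = -4 - \left(-12 + 2 y\right) = 8 - 2 y$)
$V{\left(4 \cdot 2 \right)} + 40 \left(-78\right) = \left(8 - 2 \cdot 4 \cdot 2\right) + 40 \left(-78\right) = \left(8 - 16\right) - 3120 = -8 - 3120 = -3128$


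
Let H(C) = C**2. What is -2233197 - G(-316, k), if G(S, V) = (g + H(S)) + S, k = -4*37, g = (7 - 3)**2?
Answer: -2332753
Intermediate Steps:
g = 16 (g = 4**2 = 16)
k = -148
G(S, V) = 16 + S + S**2 (G(S, V) = (16 + S**2) + S = 16 + S + S**2)
-2233197 - G(-316, k) = -2233197 - (16 - 316 + (-316)**2) = -2233197 - (16 - 316 + 99856) = -2233197 - 1*99556 = -2233197 - 99556 = -2332753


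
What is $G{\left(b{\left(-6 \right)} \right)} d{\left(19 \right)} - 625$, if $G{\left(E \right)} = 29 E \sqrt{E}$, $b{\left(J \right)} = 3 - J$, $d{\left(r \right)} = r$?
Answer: $14252$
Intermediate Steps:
$G{\left(E \right)} = 29 E^{\frac{3}{2}}$
$G{\left(b{\left(-6 \right)} \right)} d{\left(19 \right)} - 625 = 29 \left(3 - -6\right)^{\frac{3}{2}} \cdot 19 - 625 = 29 \left(3 + 6\right)^{\frac{3}{2}} \cdot 19 - 625 = 29 \cdot 9^{\frac{3}{2}} \cdot 19 - 625 = 29 \cdot 27 \cdot 19 - 625 = 783 \cdot 19 - 625 = 14877 - 625 = 14252$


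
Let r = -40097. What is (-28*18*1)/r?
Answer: 504/40097 ≈ 0.012570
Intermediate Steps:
(-28*18*1)/r = (-28*18*1)/(-40097) = -504*1*(-1/40097) = -504*(-1/40097) = 504/40097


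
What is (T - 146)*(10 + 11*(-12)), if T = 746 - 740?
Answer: 17080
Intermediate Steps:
T = 6
(T - 146)*(10 + 11*(-12)) = (6 - 146)*(10 + 11*(-12)) = -140*(10 - 132) = -140*(-122) = 17080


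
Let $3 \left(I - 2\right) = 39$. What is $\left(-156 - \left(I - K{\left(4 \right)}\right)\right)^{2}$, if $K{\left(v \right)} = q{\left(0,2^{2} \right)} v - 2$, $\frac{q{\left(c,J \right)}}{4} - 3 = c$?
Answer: $15625$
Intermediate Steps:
$q{\left(c,J \right)} = 12 + 4 c$
$K{\left(v \right)} = -2 + 12 v$ ($K{\left(v \right)} = \left(12 + 4 \cdot 0\right) v - 2 = \left(12 + 0\right) v - 2 = 12 v - 2 = -2 + 12 v$)
$I = 15$ ($I = 2 + \frac{1}{3} \cdot 39 = 2 + 13 = 15$)
$\left(-156 - \left(I - K{\left(4 \right)}\right)\right)^{2} = \left(-156 + \left(\left(-2 + 12 \cdot 4\right) - 15\right)\right)^{2} = \left(-156 + \left(\left(-2 + 48\right) - 15\right)\right)^{2} = \left(-156 + \left(46 - 15\right)\right)^{2} = \left(-156 + 31\right)^{2} = \left(-125\right)^{2} = 15625$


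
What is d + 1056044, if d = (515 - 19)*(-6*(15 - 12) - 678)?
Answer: 710828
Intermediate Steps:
d = -345216 (d = 496*(-6*3 - 678) = 496*(-18 - 678) = 496*(-696) = -345216)
d + 1056044 = -345216 + 1056044 = 710828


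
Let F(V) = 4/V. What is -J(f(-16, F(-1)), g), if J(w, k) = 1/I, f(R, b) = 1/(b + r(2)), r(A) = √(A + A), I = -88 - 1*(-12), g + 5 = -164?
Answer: 1/76 ≈ 0.013158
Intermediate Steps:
g = -169 (g = -5 - 164 = -169)
I = -76 (I = -88 + 12 = -76)
r(A) = √2*√A (r(A) = √(2*A) = √2*√A)
f(R, b) = 1/(2 + b) (f(R, b) = 1/(b + √2*√2) = 1/(b + 2) = 1/(2 + b))
J(w, k) = -1/76 (J(w, k) = 1/(-76) = -1/76)
-J(f(-16, F(-1)), g) = -1*(-1/76) = 1/76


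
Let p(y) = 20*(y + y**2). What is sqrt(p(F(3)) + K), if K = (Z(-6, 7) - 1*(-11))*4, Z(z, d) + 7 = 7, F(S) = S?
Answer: 2*sqrt(71) ≈ 16.852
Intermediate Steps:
Z(z, d) = 0 (Z(z, d) = -7 + 7 = 0)
p(y) = 20*y + 20*y**2
K = 44 (K = (0 - 1*(-11))*4 = (0 + 11)*4 = 11*4 = 44)
sqrt(p(F(3)) + K) = sqrt(20*3*(1 + 3) + 44) = sqrt(20*3*4 + 44) = sqrt(240 + 44) = sqrt(284) = 2*sqrt(71)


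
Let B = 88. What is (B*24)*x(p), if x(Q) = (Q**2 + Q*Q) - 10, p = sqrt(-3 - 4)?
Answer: -50688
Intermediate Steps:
p = I*sqrt(7) (p = sqrt(-7) = I*sqrt(7) ≈ 2.6458*I)
x(Q) = -10 + 2*Q**2 (x(Q) = (Q**2 + Q**2) - 10 = 2*Q**2 - 10 = -10 + 2*Q**2)
(B*24)*x(p) = (88*24)*(-10 + 2*(I*sqrt(7))**2) = 2112*(-10 + 2*(-7)) = 2112*(-10 - 14) = 2112*(-24) = -50688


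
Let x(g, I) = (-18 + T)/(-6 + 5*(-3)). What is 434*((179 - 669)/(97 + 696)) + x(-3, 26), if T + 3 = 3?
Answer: -1483862/5551 ≈ -267.31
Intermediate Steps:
T = 0 (T = -3 + 3 = 0)
x(g, I) = 6/7 (x(g, I) = (-18 + 0)/(-6 + 5*(-3)) = -18/(-6 - 15) = -18/(-21) = -18*(-1/21) = 6/7)
434*((179 - 669)/(97 + 696)) + x(-3, 26) = 434*((179 - 669)/(97 + 696)) + 6/7 = 434*(-490/793) + 6/7 = -212660/793 + 6/7 = -1483862/5551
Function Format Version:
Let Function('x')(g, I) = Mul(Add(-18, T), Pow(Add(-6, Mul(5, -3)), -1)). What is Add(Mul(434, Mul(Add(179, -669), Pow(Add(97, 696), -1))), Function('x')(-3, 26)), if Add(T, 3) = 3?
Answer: Rational(-1483862, 5551) ≈ -267.31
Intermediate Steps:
T = 0 (T = Add(-3, 3) = 0)
Function('x')(g, I) = Rational(6, 7) (Function('x')(g, I) = Mul(Add(-18, 0), Pow(Add(-6, Mul(5, -3)), -1)) = Mul(-18, Pow(Add(-6, -15), -1)) = Mul(-18, Pow(-21, -1)) = Mul(-18, Rational(-1, 21)) = Rational(6, 7))
Add(Mul(434, Mul(Add(179, -669), Pow(Add(97, 696), -1))), Function('x')(-3, 26)) = Add(Mul(434, Mul(Add(179, -669), Pow(Add(97, 696), -1))), Rational(6, 7)) = Add(Mul(434, Mul(-490, Pow(793, -1))), Rational(6, 7)) = Add(Mul(434, Mul(-490, Rational(1, 793))), Rational(6, 7)) = Add(Mul(434, Rational(-490, 793)), Rational(6, 7)) = Add(Rational(-212660, 793), Rational(6, 7)) = Rational(-1483862, 5551)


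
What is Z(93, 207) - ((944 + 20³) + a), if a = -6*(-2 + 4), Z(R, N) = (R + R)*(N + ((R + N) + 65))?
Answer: 97460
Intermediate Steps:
Z(R, N) = 2*R*(65 + R + 2*N) (Z(R, N) = (2*R)*(N + ((N + R) + 65)) = (2*R)*(N + (65 + N + R)) = (2*R)*(65 + R + 2*N) = 2*R*(65 + R + 2*N))
a = -12 (a = -6*2 = -12)
Z(93, 207) - ((944 + 20³) + a) = 2*93*(65 + 93 + 2*207) - ((944 + 20³) - 12) = 2*93*(65 + 93 + 414) - ((944 + 8000) - 12) = 2*93*572 - (8944 - 12) = 106392 - 1*8932 = 106392 - 8932 = 97460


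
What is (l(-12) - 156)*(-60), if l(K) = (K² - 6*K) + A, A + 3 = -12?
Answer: -2700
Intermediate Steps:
A = -15 (A = -3 - 12 = -15)
l(K) = -15 + K² - 6*K (l(K) = (K² - 6*K) - 15 = -15 + K² - 6*K)
(l(-12) - 156)*(-60) = ((-15 + (-12)² - 6*(-12)) - 156)*(-60) = ((-15 + 144 + 72) - 156)*(-60) = (201 - 156)*(-60) = 45*(-60) = -2700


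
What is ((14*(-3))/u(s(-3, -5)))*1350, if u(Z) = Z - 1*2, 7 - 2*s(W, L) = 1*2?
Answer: -113400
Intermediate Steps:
s(W, L) = 5/2 (s(W, L) = 7/2 - 2/2 = 7/2 - ½*2 = 7/2 - 1 = 5/2)
u(Z) = -2 + Z (u(Z) = Z - 2 = -2 + Z)
((14*(-3))/u(s(-3, -5)))*1350 = ((14*(-3))/(-2 + 5/2))*1350 = -42/½*1350 = -42*2*1350 = -84*1350 = -113400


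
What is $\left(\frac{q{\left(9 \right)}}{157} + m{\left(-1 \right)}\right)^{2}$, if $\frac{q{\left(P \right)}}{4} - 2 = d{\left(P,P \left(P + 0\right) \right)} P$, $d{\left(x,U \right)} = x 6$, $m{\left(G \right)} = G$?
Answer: $\frac{3222025}{24649} \approx 130.72$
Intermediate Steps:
$d{\left(x,U \right)} = 6 x$
$q{\left(P \right)} = 8 + 24 P^{2}$ ($q{\left(P \right)} = 8 + 4 \cdot 6 P P = 8 + 4 \cdot 6 P^{2} = 8 + 24 P^{2}$)
$\left(\frac{q{\left(9 \right)}}{157} + m{\left(-1 \right)}\right)^{2} = \left(\frac{8 + 24 \cdot 9^{2}}{157} - 1\right)^{2} = \left(\left(8 + 24 \cdot 81\right) \frac{1}{157} - 1\right)^{2} = \left(\left(8 + 1944\right) \frac{1}{157} - 1\right)^{2} = \left(1952 \cdot \frac{1}{157} - 1\right)^{2} = \left(\frac{1952}{157} - 1\right)^{2} = \left(\frac{1795}{157}\right)^{2} = \frac{3222025}{24649}$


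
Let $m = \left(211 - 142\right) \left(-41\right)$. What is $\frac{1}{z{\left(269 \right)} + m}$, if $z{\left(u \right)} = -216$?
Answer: $- \frac{1}{3045} \approx -0.00032841$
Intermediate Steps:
$m = -2829$ ($m = 69 \left(-41\right) = -2829$)
$\frac{1}{z{\left(269 \right)} + m} = \frac{1}{-216 - 2829} = \frac{1}{-3045} = - \frac{1}{3045}$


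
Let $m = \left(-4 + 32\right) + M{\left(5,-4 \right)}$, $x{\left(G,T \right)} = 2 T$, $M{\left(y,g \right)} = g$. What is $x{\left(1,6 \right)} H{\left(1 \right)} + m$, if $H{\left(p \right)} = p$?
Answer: $36$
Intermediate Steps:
$m = 24$ ($m = \left(-4 + 32\right) - 4 = 28 - 4 = 24$)
$x{\left(1,6 \right)} H{\left(1 \right)} + m = 2 \cdot 6 \cdot 1 + 24 = 12 \cdot 1 + 24 = 12 + 24 = 36$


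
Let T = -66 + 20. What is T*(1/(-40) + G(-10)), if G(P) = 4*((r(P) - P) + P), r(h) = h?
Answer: 36823/20 ≈ 1841.2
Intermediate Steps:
T = -46
G(P) = 4*P (G(P) = 4*((P - P) + P) = 4*(0 + P) = 4*P)
T*(1/(-40) + G(-10)) = -46*(1/(-40) + 4*(-10)) = -46*(-1/40 - 40) = -46*(-1601/40) = 36823/20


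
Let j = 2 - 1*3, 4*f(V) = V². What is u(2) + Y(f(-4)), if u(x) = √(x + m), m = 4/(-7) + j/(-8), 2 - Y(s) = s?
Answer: -2 + √1218/28 ≈ -0.75358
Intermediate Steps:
f(V) = V²/4
Y(s) = 2 - s
j = -1 (j = 2 - 3 = -1)
m = -25/56 (m = 4/(-7) - 1/(-8) = 4*(-⅐) - 1*(-⅛) = -4/7 + ⅛ = -25/56 ≈ -0.44643)
u(x) = √(-25/56 + x) (u(x) = √(x - 25/56) = √(-25/56 + x))
u(2) + Y(f(-4)) = √(-350 + 784*2)/28 + (2 - (-4)²/4) = √(-350 + 1568)/28 + (2 - 16/4) = √1218/28 + (2 - 1*4) = √1218/28 + (2 - 4) = √1218/28 - 2 = -2 + √1218/28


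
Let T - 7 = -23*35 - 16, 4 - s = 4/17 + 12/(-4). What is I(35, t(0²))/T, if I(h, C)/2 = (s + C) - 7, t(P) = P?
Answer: 4/6919 ≈ 0.00057812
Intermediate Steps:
s = 115/17 (s = 4 - (4/17 + 12/(-4)) = 4 - (4*(1/17) + 12*(-¼)) = 4 - (4/17 - 3) = 4 - 1*(-47/17) = 4 + 47/17 = 115/17 ≈ 6.7647)
I(h, C) = -8/17 + 2*C (I(h, C) = 2*((115/17 + C) - 7) = 2*(-4/17 + C) = -8/17 + 2*C)
T = -814 (T = 7 + (-23*35 - 16) = 7 + (-805 - 16) = 7 - 821 = -814)
I(35, t(0²))/T = (-8/17 + 2*0²)/(-814) = (-8/17 + 2*0)*(-1/814) = (-8/17 + 0)*(-1/814) = -8/17*(-1/814) = 4/6919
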